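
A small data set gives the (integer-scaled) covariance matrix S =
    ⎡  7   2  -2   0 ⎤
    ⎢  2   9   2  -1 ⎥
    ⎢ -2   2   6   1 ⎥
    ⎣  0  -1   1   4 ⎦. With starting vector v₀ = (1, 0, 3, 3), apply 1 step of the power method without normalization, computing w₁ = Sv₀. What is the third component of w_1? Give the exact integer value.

19

w1 = Sv₀ = (1, 5, 19, 15)
The requested component of w1 is 19.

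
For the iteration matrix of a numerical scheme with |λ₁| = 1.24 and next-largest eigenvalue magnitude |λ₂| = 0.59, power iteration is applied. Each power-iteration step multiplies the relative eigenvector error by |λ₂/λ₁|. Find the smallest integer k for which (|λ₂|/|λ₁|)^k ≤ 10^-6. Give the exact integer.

|λ₂/λ₁| = 0.59/1.24 = 0.47581
Need k ≥ ln(10^-6) / ln(0.47581) = -13.8155 / -0.7427 ≈ 18.601
Smallest integer k satisfying the bound: 19

19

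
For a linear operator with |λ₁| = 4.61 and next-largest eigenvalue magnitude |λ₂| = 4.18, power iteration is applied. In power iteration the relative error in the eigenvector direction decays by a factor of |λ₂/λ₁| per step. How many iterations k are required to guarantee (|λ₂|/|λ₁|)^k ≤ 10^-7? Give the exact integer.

|λ₂/λ₁| = 4.18/4.61 = 0.90672
Need k ≥ ln(10^-7) / ln(0.90672) = -16.1181 / -0.0979 ≈ 164.610
Smallest integer k satisfying the bound: 165

165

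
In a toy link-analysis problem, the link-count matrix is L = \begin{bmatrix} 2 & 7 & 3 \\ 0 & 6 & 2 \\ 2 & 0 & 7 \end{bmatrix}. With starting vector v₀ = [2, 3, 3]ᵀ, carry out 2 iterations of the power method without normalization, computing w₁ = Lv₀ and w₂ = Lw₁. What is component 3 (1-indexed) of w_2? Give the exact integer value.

w1 = Lv₀ = (2·2 + 7·3 + 3·3; 0·2 + 6·3 + 2·3; 2·2 + 0·3 + 7·3) = (34, 24, 25)
w2 = Lw1 = (2·34 + 7·24 + 3·25; 0·34 + 6·24 + 2·25; 2·34 + 0·24 + 7·25) = (311, 194, 243)
The requested component of w2 is 243.

243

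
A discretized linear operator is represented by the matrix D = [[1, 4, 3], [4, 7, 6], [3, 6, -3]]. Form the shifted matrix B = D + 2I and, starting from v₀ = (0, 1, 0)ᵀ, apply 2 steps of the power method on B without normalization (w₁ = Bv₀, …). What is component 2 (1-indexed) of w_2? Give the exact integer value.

B = D + 2I has rows (3, 4, 3); (4, 9, 6); (3, 6, -1)
w1 = Bv₀ = (3·0 + 4·1 + 3·0; 4·0 + 9·1 + 6·0; 3·0 + 6·1 + (-1)·0) = (4, 9, 6)
w2 = Bw1 = (3·4 + 4·9 + 3·6; 4·4 + 9·9 + 6·6; 3·4 + 6·9 + (-1)·6) = (66, 133, 60)
Requested component of w2: 133

133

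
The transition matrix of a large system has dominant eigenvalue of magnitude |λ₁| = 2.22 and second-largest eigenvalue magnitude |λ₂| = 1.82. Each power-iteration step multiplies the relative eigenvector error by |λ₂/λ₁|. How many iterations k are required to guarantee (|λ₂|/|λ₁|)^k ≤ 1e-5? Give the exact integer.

|λ₂/λ₁| = 1.82/2.22 = 0.81982
Need k ≥ ln(1e-5) / ln(0.81982) = -11.5129 / -0.1987 ≈ 57.950
Smallest integer k satisfying the bound: 58

58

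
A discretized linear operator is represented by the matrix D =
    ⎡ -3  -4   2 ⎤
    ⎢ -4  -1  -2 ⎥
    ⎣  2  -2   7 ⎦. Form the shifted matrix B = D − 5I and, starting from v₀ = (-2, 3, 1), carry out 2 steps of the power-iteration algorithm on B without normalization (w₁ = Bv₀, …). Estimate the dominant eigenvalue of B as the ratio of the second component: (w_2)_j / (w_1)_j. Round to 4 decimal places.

μ ≈ -5.3333

B = D − 5I has rows (-8, -4, 2); (-4, -6, -2); (2, -2, 2)
w1 = Bv₀ = ((-8)·(-2) + (-4)·3 + 2·1; (-4)·(-2) + (-6)·3 + (-2)·1; 2·(-2) + (-2)·3 + 2·1) = (6, -12, -8)
w2 = Bw1 = ((-8)·6 + (-4)·(-12) + 2·(-8); (-4)·6 + (-6)·(-12) + (-2)·(-8); 2·6 + (-2)·(-12) + 2·(-8)) = (-16, 64, 20)
Ratio: 64/-12 = -5.3333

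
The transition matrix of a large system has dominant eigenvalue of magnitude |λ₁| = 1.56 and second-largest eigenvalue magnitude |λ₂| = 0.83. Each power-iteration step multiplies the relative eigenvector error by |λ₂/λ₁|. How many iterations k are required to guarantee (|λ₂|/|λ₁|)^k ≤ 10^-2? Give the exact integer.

8

|λ₂/λ₁| = 0.83/1.56 = 0.53205
Need k ≥ ln(10^-2) / ln(0.53205) = -4.6052 / -0.6310 ≈ 7.298
Smallest integer k satisfying the bound: 8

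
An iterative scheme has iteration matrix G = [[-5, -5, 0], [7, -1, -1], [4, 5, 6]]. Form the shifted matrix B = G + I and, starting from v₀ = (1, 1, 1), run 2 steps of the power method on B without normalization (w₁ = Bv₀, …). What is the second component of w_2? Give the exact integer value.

-79

B = G + I has rows (-4, -5, 0); (7, 0, -1); (4, 5, 7)
w1 = Bv₀ = (-9, 6, 16)
w2 = Bw1 = (6, -79, 106)
Requested component of w2: -79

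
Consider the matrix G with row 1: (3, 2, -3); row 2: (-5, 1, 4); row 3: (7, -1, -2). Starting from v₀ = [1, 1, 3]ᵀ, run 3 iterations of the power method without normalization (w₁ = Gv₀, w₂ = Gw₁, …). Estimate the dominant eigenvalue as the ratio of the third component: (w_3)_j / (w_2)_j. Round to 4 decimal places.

λ ≈ -2.0000

w1 = Gv₀ = (3·1 + 2·1 + (-3)·3; (-5)·1 + 1·1 + 4·3; 7·1 + (-1)·1 + (-2)·3) = (-4, 8, 0)
w2 = Gw1 = (3·(-4) + 2·8 + (-3)·0; (-5)·(-4) + 1·8 + 4·0; 7·(-4) + (-1)·8 + (-2)·0) = (4, 28, -36)
w3 = Gw2 = (176, -136, 72)
Ratio at component: 72 / -36 = -2.0000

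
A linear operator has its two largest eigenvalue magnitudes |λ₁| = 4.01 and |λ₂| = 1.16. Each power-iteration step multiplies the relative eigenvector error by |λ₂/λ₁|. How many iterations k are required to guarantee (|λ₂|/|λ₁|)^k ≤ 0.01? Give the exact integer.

|λ₂/λ₁| = 1.16/4.01 = 0.28928
Need k ≥ ln(0.01) / ln(0.28928) = -4.6052 / -1.2404 ≈ 3.713
Smallest integer k satisfying the bound: 4

4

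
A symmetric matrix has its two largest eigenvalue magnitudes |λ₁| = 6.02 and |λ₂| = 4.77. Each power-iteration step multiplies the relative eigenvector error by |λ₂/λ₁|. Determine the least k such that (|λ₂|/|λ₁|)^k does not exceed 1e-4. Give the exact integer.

|λ₂/λ₁| = 4.77/6.02 = 0.79236
Need k ≥ ln(1e-4) / ln(0.79236) = -9.2103 / -0.2327 ≈ 39.573
Smallest integer k satisfying the bound: 40

40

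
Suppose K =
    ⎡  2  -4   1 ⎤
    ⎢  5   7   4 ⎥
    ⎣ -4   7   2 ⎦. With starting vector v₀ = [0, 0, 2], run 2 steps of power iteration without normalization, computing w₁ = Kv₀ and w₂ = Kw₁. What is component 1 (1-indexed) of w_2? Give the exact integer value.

-24

w1 = Kv₀ = (2·0 + (-4)·0 + 1·2; 5·0 + 7·0 + 4·2; (-4)·0 + 7·0 + 2·2) = (2, 8, 4)
w2 = Kw1 = (2·2 + (-4)·8 + 1·4; 5·2 + 7·8 + 4·4; (-4)·2 + 7·8 + 2·4) = (-24, 82, 56)
The requested component of w2 is -24.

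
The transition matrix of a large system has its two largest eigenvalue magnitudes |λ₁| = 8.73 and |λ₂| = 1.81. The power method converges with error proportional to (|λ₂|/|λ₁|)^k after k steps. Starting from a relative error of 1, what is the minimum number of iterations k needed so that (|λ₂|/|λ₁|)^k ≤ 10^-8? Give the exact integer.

12

|λ₂/λ₁| = 1.81/8.73 = 0.20733
Need k ≥ ln(10^-8) / ln(0.20733) = -18.4207 / -1.5734 ≈ 11.707
Smallest integer k satisfying the bound: 12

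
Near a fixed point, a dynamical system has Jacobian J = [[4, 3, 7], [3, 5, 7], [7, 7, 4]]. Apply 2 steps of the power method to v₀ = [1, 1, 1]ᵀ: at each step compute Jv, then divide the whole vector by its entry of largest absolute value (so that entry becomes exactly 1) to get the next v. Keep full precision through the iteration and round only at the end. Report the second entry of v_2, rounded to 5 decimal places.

0.88364

Jv0 = (14.000000, 15.000000, 18.000000); divide by 18.000000 → v1 = (0.777778, 0.833333, 1.000000)
Jv1 = (12.611111, 13.500000, 15.277778); divide by 15.277778 → v2 = (0.825455, 0.883636, 1.000000)
Requested entry of v2: 243/275 = 0.88364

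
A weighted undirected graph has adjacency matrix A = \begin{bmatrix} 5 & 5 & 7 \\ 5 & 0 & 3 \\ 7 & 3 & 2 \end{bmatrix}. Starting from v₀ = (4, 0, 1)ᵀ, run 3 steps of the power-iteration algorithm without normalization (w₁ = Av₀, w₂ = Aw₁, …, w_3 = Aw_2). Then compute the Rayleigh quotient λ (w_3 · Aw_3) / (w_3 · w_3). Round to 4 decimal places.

w1 = Av₀ = (27, 23, 30)
w2 = Aw1 = (460, 225, 318)
w3 = Aw2 = (5651, 3254, 4531)
Aw3 = (76242, 41848, 58381)
w3·Aw3 = 5651·76242 + 3254·41848 + 4531·58381 = 831541245; w3·w3 = 5651·5651 + 3254·3254 + 4531·4531 = 63052278
λ ≈ 831541245/63052278 = 13.1881

λ ≈ 13.1881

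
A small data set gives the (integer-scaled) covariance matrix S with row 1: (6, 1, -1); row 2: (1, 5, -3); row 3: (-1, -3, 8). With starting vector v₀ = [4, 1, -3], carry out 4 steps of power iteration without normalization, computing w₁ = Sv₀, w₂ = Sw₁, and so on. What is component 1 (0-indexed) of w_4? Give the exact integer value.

23623

w1 = Sv₀ = (6·4 + 1·1 + (-1)·(-3); 1·4 + 5·1 + (-3)·(-3); (-1)·4 + (-3)·1 + 8·(-3)) = (28, 18, -31)
w2 = Sw1 = (6·28 + 1·18 + (-1)·(-31); 1·28 + 5·18 + (-3)·(-31); (-1)·28 + (-3)·18 + 8·(-31)) = (217, 211, -330)
w3 = Sw2 = (1843, 2262, -3490)
w4 = Sw3 = (16810, 23623, -36549)
The requested component of w4 is 23623.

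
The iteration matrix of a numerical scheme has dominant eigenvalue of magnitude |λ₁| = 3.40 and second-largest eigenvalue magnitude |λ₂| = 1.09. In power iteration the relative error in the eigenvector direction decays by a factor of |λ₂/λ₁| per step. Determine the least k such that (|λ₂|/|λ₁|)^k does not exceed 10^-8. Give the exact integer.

|λ₂/λ₁| = 1.09/3.40 = 0.32059
Need k ≥ ln(10^-8) / ln(0.32059) = -18.4207 / -1.1376 ≈ 16.193
Smallest integer k satisfying the bound: 17

17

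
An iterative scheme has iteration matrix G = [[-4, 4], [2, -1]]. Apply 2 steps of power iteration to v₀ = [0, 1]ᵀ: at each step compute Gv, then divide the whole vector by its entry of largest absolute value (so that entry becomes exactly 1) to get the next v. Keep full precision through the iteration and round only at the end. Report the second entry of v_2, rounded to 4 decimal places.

-0.4500

Gv0 = (4.00000, -1.00000); divide by 4.00000 → v1 = (1.00000, -0.25000)
Gv1 = (-5.00000, 2.25000); divide by -5.00000 → v2 = (1.00000, -0.45000)
Requested entry of v2: 9/-20 = -0.4500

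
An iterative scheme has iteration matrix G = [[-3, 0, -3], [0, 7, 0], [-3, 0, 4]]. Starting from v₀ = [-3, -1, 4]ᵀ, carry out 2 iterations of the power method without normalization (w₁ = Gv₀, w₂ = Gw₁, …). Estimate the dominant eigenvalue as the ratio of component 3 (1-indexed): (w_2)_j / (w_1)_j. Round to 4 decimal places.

λ ≈ 4.3600

w1 = Gv₀ = ((-3)·(-3) + 0·(-1) + (-3)·4; 0·(-3) + 7·(-1) + 0·4; (-3)·(-3) + 0·(-1) + 4·4) = (-3, -7, 25)
w2 = Gw1 = ((-3)·(-3) + 0·(-7) + (-3)·25; 0·(-3) + 7·(-7) + 0·25; (-3)·(-3) + 0·(-7) + 4·25) = (-66, -49, 109)
Ratio at component: 109 / 25 = 4.3600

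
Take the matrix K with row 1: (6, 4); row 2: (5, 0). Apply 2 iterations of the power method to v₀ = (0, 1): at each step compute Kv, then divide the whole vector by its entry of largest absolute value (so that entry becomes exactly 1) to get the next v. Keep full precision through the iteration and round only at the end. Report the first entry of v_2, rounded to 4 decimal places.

Kv0 = (4.00000, 0.00000); divide by 4.00000 → v1 = (1.00000, 0.00000)
Kv1 = (6.00000, 5.00000); divide by 6.00000 → v2 = (1.00000, 0.83333)
Requested entry of v2: 24/24 = 1.0000

1.0000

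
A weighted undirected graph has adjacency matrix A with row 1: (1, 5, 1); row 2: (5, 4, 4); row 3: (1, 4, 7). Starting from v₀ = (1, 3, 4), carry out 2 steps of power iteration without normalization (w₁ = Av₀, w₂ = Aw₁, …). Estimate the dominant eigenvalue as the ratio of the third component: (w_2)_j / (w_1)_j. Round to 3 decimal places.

10.707

w1 = Av₀ = (1·1 + 5·3 + 1·4; 5·1 + 4·3 + 4·4; 1·1 + 4·3 + 7·4) = (20, 33, 41)
w2 = Aw1 = (1·20 + 5·33 + 1·41; 5·20 + 4·33 + 4·41; 1·20 + 4·33 + 7·41) = (226, 396, 439)
Ratio at component: 439 / 41 = 10.707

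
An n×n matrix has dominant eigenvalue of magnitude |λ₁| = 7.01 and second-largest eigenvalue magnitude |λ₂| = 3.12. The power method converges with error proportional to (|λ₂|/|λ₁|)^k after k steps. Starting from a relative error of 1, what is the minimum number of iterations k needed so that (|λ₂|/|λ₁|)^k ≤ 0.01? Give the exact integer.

6

|λ₂/λ₁| = 3.12/7.01 = 0.44508
Need k ≥ ln(0.01) / ln(0.44508) = -4.6052 / -0.8095 ≈ 5.689
Smallest integer k satisfying the bound: 6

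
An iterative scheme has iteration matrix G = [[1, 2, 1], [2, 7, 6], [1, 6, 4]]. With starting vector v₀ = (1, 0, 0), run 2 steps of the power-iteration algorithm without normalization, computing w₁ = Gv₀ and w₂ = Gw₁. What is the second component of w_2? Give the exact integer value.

w1 = Gv₀ = (1·1 + 2·0 + 1·0; 2·1 + 7·0 + 6·0; 1·1 + 6·0 + 4·0) = (1, 2, 1)
w2 = Gw1 = (1·1 + 2·2 + 1·1; 2·1 + 7·2 + 6·1; 1·1 + 6·2 + 4·1) = (6, 22, 17)
The requested component of w2 is 22.

22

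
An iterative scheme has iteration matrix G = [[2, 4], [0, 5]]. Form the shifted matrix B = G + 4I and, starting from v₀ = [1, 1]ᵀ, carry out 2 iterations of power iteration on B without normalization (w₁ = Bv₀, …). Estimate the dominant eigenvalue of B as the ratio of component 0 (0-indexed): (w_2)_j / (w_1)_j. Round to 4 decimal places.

B = G + 4I has rows (6, 4); (0, 9)
w1 = Bv₀ = (10, 9)
w2 = Bw1 = (96, 81)
Ratio: 96/10 = 9.6000

μ ≈ 9.6000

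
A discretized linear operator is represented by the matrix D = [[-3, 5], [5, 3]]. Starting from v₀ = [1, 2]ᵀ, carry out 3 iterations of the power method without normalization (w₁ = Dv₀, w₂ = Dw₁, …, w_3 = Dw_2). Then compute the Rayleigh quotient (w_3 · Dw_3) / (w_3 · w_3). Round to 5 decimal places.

λ ≈ 5.80000

w1 = Dv₀ = (7, 11)
w2 = Dw1 = (34, 68)
w3 = Dw2 = (238, 374)
Dw3 = (1156, 2312)
w3·Dw3 = 238·1156 + 374·2312 = 1139816; w3·w3 = 238·238 + 374·374 = 196520
λ ≈ 1139816/196520 = 5.80000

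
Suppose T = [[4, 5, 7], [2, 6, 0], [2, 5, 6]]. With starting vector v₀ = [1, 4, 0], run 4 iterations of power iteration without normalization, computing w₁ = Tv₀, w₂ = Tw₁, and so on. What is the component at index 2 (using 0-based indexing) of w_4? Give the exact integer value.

w1 = Tv₀ = (4·1 + 5·4 + 7·0; 2·1 + 6·4 + 0·0; 2·1 + 5·4 + 6·0) = (24, 26, 22)
w2 = Tw1 = (4·24 + 5·26 + 7·22; 2·24 + 6·26 + 0·22; 2·24 + 5·26 + 6·22) = (380, 204, 310)
w3 = Tw2 = (4710, 1984, 3640)
w4 = Tw3 = (54240, 21324, 41180)
The requested component of w4 is 41180.

41180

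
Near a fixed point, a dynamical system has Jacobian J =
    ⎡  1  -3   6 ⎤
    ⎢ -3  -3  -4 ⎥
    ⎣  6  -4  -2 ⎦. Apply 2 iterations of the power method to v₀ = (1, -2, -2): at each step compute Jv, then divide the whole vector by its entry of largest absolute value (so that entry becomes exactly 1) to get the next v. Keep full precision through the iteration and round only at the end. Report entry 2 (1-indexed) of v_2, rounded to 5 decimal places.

0.81818

Jv0 = (-5.000000, 11.000000, 18.000000); divide by 18.000000 → v1 = (-0.277778, 0.611111, 1.000000)
Jv1 = (3.888889, -5.000000, -6.111111); divide by -6.111111 → v2 = (-0.636364, 0.818182, 1.000000)
Requested entry of v2: -90/-110 = 0.81818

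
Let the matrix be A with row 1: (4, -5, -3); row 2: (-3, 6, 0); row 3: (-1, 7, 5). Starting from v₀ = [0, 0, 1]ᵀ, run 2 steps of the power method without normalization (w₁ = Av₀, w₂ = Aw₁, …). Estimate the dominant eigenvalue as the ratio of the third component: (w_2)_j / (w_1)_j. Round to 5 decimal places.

5.60000

w1 = Av₀ = (-3, 0, 5)
w2 = Aw1 = (-27, 9, 28)
Ratio at component: 28 / 5 = 5.60000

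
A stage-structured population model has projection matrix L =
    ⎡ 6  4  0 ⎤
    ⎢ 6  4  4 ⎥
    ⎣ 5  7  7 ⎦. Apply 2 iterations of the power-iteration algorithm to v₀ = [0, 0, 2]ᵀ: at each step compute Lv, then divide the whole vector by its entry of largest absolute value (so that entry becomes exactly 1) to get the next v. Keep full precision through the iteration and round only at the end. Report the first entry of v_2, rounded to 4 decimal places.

Lv0 = (0.00000, 8.00000, 14.00000); divide by 14.00000 → v1 = (0.00000, 0.57143, 1.00000)
Lv1 = (2.28571, 6.28571, 11.00000); divide by 11.00000 → v2 = (0.20779, 0.57143, 1.00000)
Requested entry of v2: 32/154 = 0.2078

0.2078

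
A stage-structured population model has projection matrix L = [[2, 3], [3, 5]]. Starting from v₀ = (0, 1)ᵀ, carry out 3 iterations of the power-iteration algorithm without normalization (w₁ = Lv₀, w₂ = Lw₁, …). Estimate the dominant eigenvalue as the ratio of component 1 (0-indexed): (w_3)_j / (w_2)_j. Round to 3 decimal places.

w1 = Lv₀ = (2·0 + 3·1; 3·0 + 5·1) = (3, 5)
w2 = Lw1 = (2·3 + 3·5; 3·3 + 5·5) = (21, 34)
w3 = Lw2 = (144, 233)
Ratio at component: 233 / 34 = 6.853

λ ≈ 6.853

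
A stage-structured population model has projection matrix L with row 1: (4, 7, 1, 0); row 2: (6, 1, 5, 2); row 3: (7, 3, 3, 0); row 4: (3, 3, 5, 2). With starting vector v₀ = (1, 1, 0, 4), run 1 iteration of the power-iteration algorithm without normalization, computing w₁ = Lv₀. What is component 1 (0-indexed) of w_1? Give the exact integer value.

15

w1 = Lv₀ = (11, 15, 10, 14)
The requested component of w1 is 15.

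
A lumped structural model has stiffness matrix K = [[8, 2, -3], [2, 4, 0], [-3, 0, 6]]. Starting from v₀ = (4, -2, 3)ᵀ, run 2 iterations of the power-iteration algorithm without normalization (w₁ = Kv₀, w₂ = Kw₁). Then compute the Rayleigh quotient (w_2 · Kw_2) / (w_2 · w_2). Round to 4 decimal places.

λ ≈ 9.5420

w1 = Kv₀ = (8·4 + 2·(-2) + (-3)·3; 2·4 + 4·(-2) + 0·3; (-3)·4 + 0·(-2) + 6·3) = (19, 0, 6)
w2 = Kw1 = (8·19 + 2·0 + (-3)·6; 2·19 + 4·0 + 0·6; (-3)·19 + 0·0 + 6·6) = (134, 38, -21)
Kw2 = (1211, 420, -528)
w2·Kw2 = 134·1211 + 38·420 + (-21)·(-528) = 189322; w2·w2 = 134·134 + 38·38 + (-21)·(-21) = 19841
λ ≈ 189322/19841 = 9.5420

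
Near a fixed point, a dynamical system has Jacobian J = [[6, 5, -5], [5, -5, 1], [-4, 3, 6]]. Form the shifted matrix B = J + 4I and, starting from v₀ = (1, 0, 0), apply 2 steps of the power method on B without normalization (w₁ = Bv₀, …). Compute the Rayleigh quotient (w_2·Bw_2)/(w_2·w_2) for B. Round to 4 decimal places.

B = J + 4I has rows (10, 5, -5); (5, -1, 1); (-4, 3, 10)
w1 = Bv₀ = (10, 5, -4)
w2 = Bw1 = (145, 41, -65)
Bw2 = (1980, 619, -1107)
w2·Bw2 = 384434; w2·w2 = 26931; μ ≈ 384434/26931 = 14.2748

14.2748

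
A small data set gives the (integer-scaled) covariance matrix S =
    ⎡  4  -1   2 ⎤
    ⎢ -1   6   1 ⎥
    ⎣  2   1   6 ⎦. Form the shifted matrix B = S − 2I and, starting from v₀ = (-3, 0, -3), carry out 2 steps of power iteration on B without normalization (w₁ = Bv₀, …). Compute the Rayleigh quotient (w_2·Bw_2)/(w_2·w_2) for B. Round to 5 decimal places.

μ ≈ 5.26611

B = S − 2I has rows (2, -1, 2); (-1, 4, 1); (2, 1, 4)
w1 = Bv₀ = (-12, 0, -18)
w2 = Bw1 = (-60, -6, -96)
Bw2 = (-306, -60, -510)
w2·Bw2 = 67680; w2·w2 = 12852; μ ≈ 67680/12852 = 5.26611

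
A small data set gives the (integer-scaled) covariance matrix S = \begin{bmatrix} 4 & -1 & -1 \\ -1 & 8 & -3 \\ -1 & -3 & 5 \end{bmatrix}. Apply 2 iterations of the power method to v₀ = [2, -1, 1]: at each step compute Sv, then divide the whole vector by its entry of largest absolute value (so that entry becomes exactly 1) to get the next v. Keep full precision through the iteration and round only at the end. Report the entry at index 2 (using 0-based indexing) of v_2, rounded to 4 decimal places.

-0.4692

Sv0 = (8.00000, -13.00000, 6.00000); divide by -13.00000 → v1 = (-0.61538, 1.00000, -0.46154)
Sv1 = (-3.00000, 10.00000, -4.69231); divide by 10.00000 → v2 = (-0.30000, 1.00000, -0.46923)
Requested entry of v2: 61/-130 = -0.4692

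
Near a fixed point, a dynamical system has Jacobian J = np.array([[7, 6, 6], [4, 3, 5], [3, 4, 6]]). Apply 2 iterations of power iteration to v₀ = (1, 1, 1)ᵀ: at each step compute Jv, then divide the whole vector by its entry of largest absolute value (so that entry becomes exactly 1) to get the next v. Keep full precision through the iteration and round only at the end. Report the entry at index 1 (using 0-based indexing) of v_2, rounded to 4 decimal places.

Jv0 = (19.00000, 12.00000, 13.00000); divide by 19.00000 → v1 = (1.00000, 0.63158, 0.68421)
Jv1 = (14.89474, 9.31579, 9.63158); divide by 14.89474 → v2 = (1.00000, 0.62544, 0.64664)
Requested entry of v2: 177/283 = 0.6254

0.6254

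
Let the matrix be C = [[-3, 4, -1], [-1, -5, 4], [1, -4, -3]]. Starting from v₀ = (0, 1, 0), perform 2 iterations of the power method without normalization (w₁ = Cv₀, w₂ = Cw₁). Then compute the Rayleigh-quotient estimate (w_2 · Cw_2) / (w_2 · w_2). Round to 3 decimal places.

-3.223

w1 = Cv₀ = (4, -5, -4)
w2 = Cw1 = (-28, 5, 36)
Cw2 = (68, 147, -156)
w2·Cw2 = (-28)·68 + 5·147 + 36·(-156) = -6785; w2·w2 = (-28)·(-28) + 5·5 + 36·36 = 2105
λ ≈ -6785/2105 = -3.223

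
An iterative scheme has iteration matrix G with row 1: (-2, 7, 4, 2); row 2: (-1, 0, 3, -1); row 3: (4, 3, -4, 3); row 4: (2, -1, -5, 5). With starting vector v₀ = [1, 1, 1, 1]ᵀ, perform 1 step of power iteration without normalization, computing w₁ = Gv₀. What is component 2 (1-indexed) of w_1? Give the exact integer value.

1

w1 = Gv₀ = ((-2)·1 + 7·1 + 4·1 + 2·1; (-1)·1 + 0·1 + 3·1 + (-1)·1; 4·1 + 3·1 + (-4)·1 + 3·1; 2·1 + (-1)·1 + (-5)·1 + 5·1) = (11, 1, 6, 1)
The requested component of w1 is 1.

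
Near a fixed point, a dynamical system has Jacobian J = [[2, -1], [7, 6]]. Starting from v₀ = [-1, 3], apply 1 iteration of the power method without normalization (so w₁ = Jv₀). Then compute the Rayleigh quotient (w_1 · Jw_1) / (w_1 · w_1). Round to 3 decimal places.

λ ≈ 3.055

w1 = Jv₀ = (2·(-1) + (-1)·3; 7·(-1) + 6·3) = (-5, 11)
Jw1 = (-21, 31)
w1·Jw1 = (-5)·(-21) + 11·31 = 446; w1·w1 = (-5)·(-5) + 11·11 = 146
λ ≈ 446/146 = 3.055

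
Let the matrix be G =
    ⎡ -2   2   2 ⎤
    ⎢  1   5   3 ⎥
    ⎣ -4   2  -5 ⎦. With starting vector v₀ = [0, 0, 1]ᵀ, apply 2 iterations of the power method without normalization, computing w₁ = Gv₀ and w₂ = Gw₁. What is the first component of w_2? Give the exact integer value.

-8

w1 = Gv₀ = (2, 3, -5)
w2 = Gw1 = (-8, 2, 23)
The requested component of w2 is -8.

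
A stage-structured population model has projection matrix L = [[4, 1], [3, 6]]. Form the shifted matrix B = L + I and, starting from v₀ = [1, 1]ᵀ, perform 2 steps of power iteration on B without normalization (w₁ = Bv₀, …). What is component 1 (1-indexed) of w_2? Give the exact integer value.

40

B = L + I has rows (5, 1); (3, 7)
w1 = Bv₀ = (5·1 + 1·1; 3·1 + 7·1) = (6, 10)
w2 = Bw1 = (5·6 + 1·10; 3·6 + 7·10) = (40, 88)
Requested component of w2: 40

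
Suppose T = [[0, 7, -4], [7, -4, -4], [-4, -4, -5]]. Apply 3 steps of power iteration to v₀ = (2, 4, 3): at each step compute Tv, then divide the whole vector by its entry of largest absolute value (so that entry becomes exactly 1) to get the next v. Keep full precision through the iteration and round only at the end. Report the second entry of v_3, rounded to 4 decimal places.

0.6650

Tv0 = (16.00000, -14.00000, -39.00000); divide by -39.00000 → v1 = (-0.41026, 0.35897, 1.00000)
Tv1 = (-1.48718, -8.30769, -4.79487); divide by -8.30769 → v2 = (0.17901, 1.00000, 0.57716)
Tv2 = (4.69136, -5.05556, -7.60185); divide by -7.60185 → v3 = (-0.61713, 0.66504, 1.00000)
Requested entry of v3: -1638/-2463 = 0.6650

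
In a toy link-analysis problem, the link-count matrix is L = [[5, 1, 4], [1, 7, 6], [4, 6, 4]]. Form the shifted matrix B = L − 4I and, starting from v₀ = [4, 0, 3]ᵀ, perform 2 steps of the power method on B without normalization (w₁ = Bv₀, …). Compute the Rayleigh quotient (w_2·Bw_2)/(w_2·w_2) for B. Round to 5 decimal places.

μ ≈ 8.94813

B = L − 4I has rows (1, 1, 4); (1, 3, 6); (4, 6, 0)
w1 = Bv₀ = (1·4 + 1·0 + 4·3; 1·4 + 3·0 + 6·3; 4·4 + 6·0 + 0·3) = (16, 22, 16)
w2 = Bw1 = (1·16 + 1·22 + 4·16; 1·16 + 3·22 + 6·16; 4·16 + 6·22 + 0·16) = (102, 178, 196)
Bw2 = (1064, 1812, 1476)
w2·Bw2 = 720360; w2·w2 = 80504; μ ≈ 720360/80504 = 8.94813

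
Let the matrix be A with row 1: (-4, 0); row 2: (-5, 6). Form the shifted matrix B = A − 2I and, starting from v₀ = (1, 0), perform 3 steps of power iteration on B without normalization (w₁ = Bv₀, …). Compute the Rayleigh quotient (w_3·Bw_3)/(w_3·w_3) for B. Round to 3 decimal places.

μ ≈ -5.324

B = A − 2I has rows (-6, 0); (-5, 4)
w1 = Bv₀ = (-6, -5)
w2 = Bw1 = (36, 10)
w3 = Bw2 = (-216, -140)
Bw3 = (1296, 520)
w3·Bw3 = -352736; w3·w3 = 66256; μ ≈ -352736/66256 = -5.324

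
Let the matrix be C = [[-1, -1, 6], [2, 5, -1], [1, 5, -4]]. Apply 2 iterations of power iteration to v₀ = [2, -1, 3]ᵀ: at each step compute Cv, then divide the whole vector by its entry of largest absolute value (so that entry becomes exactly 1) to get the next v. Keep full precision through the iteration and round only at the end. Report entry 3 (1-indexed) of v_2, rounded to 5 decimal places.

Cv0 = (17.000000, -4.000000, -15.000000); divide by 17.000000 → v1 = (1.000000, -0.235294, -0.882353)
Cv1 = (-6.058824, 1.705882, 3.352941); divide by -6.058824 → v2 = (1.000000, -0.281553, -0.553398)
Requested entry of v2: 57/-103 = -0.55340

-0.55340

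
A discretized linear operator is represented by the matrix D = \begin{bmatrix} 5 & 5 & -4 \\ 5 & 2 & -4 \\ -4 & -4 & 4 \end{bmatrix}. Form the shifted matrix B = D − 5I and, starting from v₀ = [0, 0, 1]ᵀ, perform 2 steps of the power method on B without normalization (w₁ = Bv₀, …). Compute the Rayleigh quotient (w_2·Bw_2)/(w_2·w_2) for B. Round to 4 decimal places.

B = D − 5I has rows (0, 5, -4); (5, -3, -4); (-4, -4, -1)
w1 = Bv₀ = (0·0 + 5·0 + (-4)·1; 5·0 + (-3)·0 + (-4)·1; (-4)·0 + (-4)·0 + (-1)·1) = (-4, -4, -1)
w2 = Bw1 = (0·(-4) + 5·(-4) + (-4)·(-1); 5·(-4) + (-3)·(-4) + (-4)·(-1); (-4)·(-4) + (-4)·(-4) + (-1)·(-1)) = (-16, -4, 33)
Bw2 = (-152, -200, 47)
w2·Bw2 = 4783; w2·w2 = 1361; μ ≈ 4783/1361 = 3.5143

μ ≈ 3.5143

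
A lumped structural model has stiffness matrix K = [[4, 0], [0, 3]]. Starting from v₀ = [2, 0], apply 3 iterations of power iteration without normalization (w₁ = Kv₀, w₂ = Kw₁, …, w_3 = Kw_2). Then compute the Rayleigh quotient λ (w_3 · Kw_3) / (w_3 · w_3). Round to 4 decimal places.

w1 = Kv₀ = (4·2 + 0·0; 0·2 + 3·0) = (8, 0)
w2 = Kw1 = (4·8 + 0·0; 0·8 + 3·0) = (32, 0)
w3 = Kw2 = (128, 0)
Kw3 = (512, 0)
w3·Kw3 = 128·512 + 0·0 = 65536; w3·w3 = 128·128 + 0·0 = 16384
λ ≈ 65536/16384 = 4.0000

λ ≈ 4.0000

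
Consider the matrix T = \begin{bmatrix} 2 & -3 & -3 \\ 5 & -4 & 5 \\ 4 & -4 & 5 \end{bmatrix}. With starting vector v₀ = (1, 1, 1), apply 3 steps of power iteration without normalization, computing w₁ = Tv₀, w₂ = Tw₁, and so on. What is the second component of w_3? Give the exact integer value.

w1 = Tv₀ = (2·1 + (-3)·1 + (-3)·1; 5·1 + (-4)·1 + 5·1; 4·1 + (-4)·1 + 5·1) = (-4, 6, 5)
w2 = Tw1 = (2·(-4) + (-3)·6 + (-3)·5; 5·(-4) + (-4)·6 + 5·5; 4·(-4) + (-4)·6 + 5·5) = (-41, -19, -15)
w3 = Tw2 = (20, -204, -163)
The requested component of w3 is -204.

-204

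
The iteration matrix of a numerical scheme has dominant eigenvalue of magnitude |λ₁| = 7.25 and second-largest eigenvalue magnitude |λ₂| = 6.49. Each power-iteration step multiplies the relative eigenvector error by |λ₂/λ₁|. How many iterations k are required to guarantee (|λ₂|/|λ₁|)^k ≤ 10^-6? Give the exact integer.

|λ₂/λ₁| = 6.49/7.25 = 0.89517
Need k ≥ ln(10^-6) / ln(0.89517) = -13.8155 / -0.1107 ≈ 124.757
Smallest integer k satisfying the bound: 125

125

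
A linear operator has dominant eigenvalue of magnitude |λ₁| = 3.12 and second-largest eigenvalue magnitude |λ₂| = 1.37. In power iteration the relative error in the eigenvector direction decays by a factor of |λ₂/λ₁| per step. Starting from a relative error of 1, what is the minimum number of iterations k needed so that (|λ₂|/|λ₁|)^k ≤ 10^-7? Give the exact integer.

20

|λ₂/λ₁| = 1.37/3.12 = 0.43910
Need k ≥ ln(10^-7) / ln(0.43910) = -16.1181 / -0.8230 ≈ 19.584
Smallest integer k satisfying the bound: 20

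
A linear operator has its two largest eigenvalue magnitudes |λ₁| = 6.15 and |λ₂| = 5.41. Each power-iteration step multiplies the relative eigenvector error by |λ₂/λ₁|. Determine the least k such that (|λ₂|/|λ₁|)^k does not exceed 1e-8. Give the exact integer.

|λ₂/λ₁| = 5.41/6.15 = 0.87967
Need k ≥ ln(1e-8) / ln(0.87967) = -18.4207 / -0.1282 ≈ 143.684
Smallest integer k satisfying the bound: 144

144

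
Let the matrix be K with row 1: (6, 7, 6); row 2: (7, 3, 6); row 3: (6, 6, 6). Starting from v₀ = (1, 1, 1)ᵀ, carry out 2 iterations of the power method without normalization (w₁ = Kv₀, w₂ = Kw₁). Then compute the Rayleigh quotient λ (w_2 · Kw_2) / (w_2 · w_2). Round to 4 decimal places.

w1 = Kv₀ = (6·1 + 7·1 + 6·1; 7·1 + 3·1 + 6·1; 6·1 + 6·1 + 6·1) = (19, 16, 18)
w2 = Kw1 = (6·19 + 7·16 + 6·18; 7·19 + 3·16 + 6·18; 6·19 + 6·16 + 6·18) = (334, 289, 318)
Kw2 = (5935, 5113, 5646)
w2·Kw2 = 334·5935 + 289·5113 + 318·5646 = 5255375; w2·w2 = 334·334 + 289·289 + 318·318 = 296201
λ ≈ 5255375/296201 = 17.7426

λ ≈ 17.7426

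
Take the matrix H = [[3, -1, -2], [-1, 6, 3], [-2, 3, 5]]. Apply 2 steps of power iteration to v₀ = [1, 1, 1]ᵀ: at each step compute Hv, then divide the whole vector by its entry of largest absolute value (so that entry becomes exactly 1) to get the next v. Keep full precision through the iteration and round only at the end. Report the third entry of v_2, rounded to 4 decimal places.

0.8182

Hv0 = (0.00000, 8.00000, 6.00000); divide by 8.00000 → v1 = (0.00000, 1.00000, 0.75000)
Hv1 = (-2.50000, 8.25000, 6.75000); divide by 8.25000 → v2 = (-0.30303, 1.00000, 0.81818)
Requested entry of v2: 54/66 = 0.8182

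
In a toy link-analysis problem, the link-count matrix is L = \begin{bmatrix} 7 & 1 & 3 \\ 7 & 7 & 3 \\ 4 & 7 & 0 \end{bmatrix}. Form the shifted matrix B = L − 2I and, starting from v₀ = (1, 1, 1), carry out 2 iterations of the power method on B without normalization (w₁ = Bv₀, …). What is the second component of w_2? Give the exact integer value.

165

B = L − 2I has rows (5, 1, 3); (7, 5, 3); (4, 7, -2)
w1 = Bv₀ = (5·1 + 1·1 + 3·1; 7·1 + 5·1 + 3·1; 4·1 + 7·1 + (-2)·1) = (9, 15, 9)
w2 = Bw1 = (5·9 + 1·15 + 3·9; 7·9 + 5·15 + 3·9; 4·9 + 7·15 + (-2)·9) = (87, 165, 123)
Requested component of w2: 165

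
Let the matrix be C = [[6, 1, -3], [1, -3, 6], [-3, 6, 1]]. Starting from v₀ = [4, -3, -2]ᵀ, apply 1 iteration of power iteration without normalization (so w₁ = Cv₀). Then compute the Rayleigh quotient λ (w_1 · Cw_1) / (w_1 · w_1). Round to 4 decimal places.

w1 = Cv₀ = (6·4 + 1·(-3) + (-3)·(-2); 1·4 + (-3)·(-3) + 6·(-2); (-3)·4 + 6·(-3) + 1·(-2)) = (27, 1, -32)
Cw1 = (259, -168, -107)
w1·Cw1 = 27·259 + 1·(-168) + (-32)·(-107) = 10249; w1·w1 = 27·27 + 1·1 + (-32)·(-32) = 1754
λ ≈ 10249/1754 = 5.8432

λ ≈ 5.8432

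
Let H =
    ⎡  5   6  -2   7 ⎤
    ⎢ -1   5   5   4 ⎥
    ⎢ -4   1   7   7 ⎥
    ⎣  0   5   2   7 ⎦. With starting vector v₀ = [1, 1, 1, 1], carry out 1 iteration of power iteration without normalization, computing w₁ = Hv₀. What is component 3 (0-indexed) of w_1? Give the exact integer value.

14

w1 = Hv₀ = (16, 13, 11, 14)
The requested component of w1 is 14.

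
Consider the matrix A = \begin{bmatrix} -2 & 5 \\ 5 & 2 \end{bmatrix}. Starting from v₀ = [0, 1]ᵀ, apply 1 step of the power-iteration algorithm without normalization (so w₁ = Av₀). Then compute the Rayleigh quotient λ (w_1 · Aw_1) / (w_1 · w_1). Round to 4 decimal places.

w1 = Av₀ = (5, 2)
Aw1 = (0, 29)
w1·Aw1 = 5·0 + 2·29 = 58; w1·w1 = 5·5 + 2·2 = 29
λ ≈ 58/29 = 2.0000

2.0000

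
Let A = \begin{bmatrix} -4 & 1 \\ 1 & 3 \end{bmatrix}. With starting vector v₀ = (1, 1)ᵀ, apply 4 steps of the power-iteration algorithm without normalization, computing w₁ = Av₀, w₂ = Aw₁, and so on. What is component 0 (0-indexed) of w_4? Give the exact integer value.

263

w1 = Av₀ = (-3, 4)
w2 = Aw1 = (16, 9)
w3 = Aw2 = (-55, 43)
w4 = Aw3 = (263, 74)
The requested component of w4 is 263.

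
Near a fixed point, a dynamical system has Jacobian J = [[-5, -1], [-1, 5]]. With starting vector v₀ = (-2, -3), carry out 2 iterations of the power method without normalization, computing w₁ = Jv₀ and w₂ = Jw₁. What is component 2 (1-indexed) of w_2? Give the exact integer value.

w1 = Jv₀ = ((-5)·(-2) + (-1)·(-3); (-1)·(-2) + 5·(-3)) = (13, -13)
w2 = Jw1 = ((-5)·13 + (-1)·(-13); (-1)·13 + 5·(-13)) = (-52, -78)
The requested component of w2 is -78.

-78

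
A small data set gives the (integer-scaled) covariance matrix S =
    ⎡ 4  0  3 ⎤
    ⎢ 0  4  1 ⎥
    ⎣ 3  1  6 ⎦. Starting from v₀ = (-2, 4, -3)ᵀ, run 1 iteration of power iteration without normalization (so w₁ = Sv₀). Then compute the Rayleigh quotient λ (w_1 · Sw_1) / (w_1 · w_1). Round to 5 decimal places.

w1 = Sv₀ = (-17, 13, -20)
Sw1 = (-128, 32, -158)
w1·Sw1 = (-17)·(-128) + 13·32 + (-20)·(-158) = 5752; w1·w1 = (-17)·(-17) + 13·13 + (-20)·(-20) = 858
λ ≈ 5752/858 = 6.70396

6.70396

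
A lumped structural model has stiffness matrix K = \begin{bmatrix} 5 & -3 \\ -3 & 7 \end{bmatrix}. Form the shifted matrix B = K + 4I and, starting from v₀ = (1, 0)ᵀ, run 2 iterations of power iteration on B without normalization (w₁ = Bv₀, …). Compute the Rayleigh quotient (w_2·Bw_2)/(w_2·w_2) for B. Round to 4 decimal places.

12.3846

B = K + 4I has rows (9, -3); (-3, 11)
w1 = Bv₀ = (9·1 + (-3)·0; (-3)·1 + 11·0) = (9, -3)
w2 = Bw1 = (9·9 + (-3)·(-3); (-3)·9 + 11·(-3)) = (90, -60)
Bw2 = (990, -930)
w2·Bw2 = 144900; w2·w2 = 11700; μ ≈ 144900/11700 = 12.3846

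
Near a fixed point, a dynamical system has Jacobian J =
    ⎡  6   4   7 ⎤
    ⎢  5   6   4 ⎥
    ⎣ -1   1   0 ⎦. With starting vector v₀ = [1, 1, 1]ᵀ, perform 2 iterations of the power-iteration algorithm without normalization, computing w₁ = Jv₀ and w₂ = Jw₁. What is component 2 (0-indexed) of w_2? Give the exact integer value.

w1 = Jv₀ = (6·1 + 4·1 + 7·1; 5·1 + 6·1 + 4·1; (-1)·1 + 1·1 + 0·1) = (17, 15, 0)
w2 = Jw1 = (6·17 + 4·15 + 7·0; 5·17 + 6·15 + 4·0; (-1)·17 + 1·15 + 0·0) = (162, 175, -2)
The requested component of w2 is -2.

-2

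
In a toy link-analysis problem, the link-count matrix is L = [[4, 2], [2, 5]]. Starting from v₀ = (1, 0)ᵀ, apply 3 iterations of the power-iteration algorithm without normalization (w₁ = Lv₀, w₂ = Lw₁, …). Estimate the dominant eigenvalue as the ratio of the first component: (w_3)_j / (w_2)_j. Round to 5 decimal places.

5.80000

w1 = Lv₀ = (4, 2)
w2 = Lw1 = (20, 18)
w3 = Lw2 = (116, 130)
Ratio at component: 116 / 20 = 5.80000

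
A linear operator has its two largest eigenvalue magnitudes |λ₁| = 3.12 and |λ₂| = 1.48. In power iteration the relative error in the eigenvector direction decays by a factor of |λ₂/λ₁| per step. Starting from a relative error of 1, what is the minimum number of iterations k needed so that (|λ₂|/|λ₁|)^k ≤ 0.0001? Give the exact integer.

|λ₂/λ₁| = 1.48/3.12 = 0.47436
Need k ≥ ln(0.0001) / ln(0.47436) = -9.2103 / -0.7458 ≈ 12.350
Smallest integer k satisfying the bound: 13

13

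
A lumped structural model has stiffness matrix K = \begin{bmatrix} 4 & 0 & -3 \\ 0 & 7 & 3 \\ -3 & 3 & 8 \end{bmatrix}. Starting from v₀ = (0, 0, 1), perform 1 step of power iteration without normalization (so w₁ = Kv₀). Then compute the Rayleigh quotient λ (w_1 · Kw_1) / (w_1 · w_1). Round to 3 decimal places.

λ ≈ 10.963

w1 = Kv₀ = (4·0 + 0·0 + (-3)·1; 0·0 + 7·0 + 3·1; (-3)·0 + 3·0 + 8·1) = (-3, 3, 8)
Kw1 = (-36, 45, 82)
w1·Kw1 = (-3)·(-36) + 3·45 + 8·82 = 899; w1·w1 = (-3)·(-3) + 3·3 + 8·8 = 82
λ ≈ 899/82 = 10.963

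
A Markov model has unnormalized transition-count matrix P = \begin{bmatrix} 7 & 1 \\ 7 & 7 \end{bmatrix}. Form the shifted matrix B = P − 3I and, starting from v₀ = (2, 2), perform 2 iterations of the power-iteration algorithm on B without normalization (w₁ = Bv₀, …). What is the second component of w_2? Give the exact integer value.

158

B = P − 3I has rows (4, 1); (7, 4)
w1 = Bv₀ = (4·2 + 1·2; 7·2 + 4·2) = (10, 22)
w2 = Bw1 = (4·10 + 1·22; 7·10 + 4·22) = (62, 158)
Requested component of w2: 158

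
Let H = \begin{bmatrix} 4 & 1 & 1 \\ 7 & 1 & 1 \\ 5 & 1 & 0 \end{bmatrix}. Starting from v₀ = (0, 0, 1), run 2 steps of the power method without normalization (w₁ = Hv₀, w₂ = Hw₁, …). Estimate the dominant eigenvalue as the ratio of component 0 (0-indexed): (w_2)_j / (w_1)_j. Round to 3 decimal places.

5.000

w1 = Hv₀ = (1, 1, 0)
w2 = Hw1 = (5, 8, 6)
Ratio at component: 5 / 1 = 5.000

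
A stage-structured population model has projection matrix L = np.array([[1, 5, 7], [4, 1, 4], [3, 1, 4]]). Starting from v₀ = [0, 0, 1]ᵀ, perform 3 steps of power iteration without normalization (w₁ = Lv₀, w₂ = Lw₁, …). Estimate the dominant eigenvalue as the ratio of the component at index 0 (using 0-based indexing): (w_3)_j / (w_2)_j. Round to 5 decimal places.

w1 = Lv₀ = (7, 4, 4)
w2 = Lw1 = (55, 48, 41)
w3 = Lw2 = (582, 432, 377)
Ratio at component: 582 / 55 = 10.58182

λ ≈ 10.58182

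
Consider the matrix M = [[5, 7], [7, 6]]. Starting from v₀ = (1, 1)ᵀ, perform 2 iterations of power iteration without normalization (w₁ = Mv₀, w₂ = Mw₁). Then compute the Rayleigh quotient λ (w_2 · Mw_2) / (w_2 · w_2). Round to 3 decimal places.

12.518

w1 = Mv₀ = (5·1 + 7·1; 7·1 + 6·1) = (12, 13)
w2 = Mw1 = (5·12 + 7·13; 7·12 + 6·13) = (151, 162)
Mw2 = (1889, 2029)
w2·Mw2 = 151·1889 + 162·2029 = 613937; w2·w2 = 151·151 + 162·162 = 49045
λ ≈ 613937/49045 = 12.518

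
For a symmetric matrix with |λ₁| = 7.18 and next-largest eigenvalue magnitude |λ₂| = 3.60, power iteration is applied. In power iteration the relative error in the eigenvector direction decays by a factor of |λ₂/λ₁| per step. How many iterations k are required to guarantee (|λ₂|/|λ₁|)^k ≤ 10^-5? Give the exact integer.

17

|λ₂/λ₁| = 3.60/7.18 = 0.50139
Need k ≥ ln(10^-5) / ln(0.50139) = -11.5129 / -0.6904 ≈ 16.677
Smallest integer k satisfying the bound: 17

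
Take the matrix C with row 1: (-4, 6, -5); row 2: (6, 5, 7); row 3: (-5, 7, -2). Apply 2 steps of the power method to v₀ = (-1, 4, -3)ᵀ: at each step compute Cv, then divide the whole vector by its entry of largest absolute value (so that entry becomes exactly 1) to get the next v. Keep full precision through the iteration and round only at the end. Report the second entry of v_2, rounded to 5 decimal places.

1.00000

Cv0 = (43.000000, -7.000000, 39.000000); divide by 43.000000 → v1 = (1.000000, -0.162791, 0.906977)
Cv1 = (-9.511628, 11.534884, -7.953488); divide by 11.534884 → v2 = (-0.824597, 1.000000, -0.689516)
Requested entry of v2: 496/496 = 1.00000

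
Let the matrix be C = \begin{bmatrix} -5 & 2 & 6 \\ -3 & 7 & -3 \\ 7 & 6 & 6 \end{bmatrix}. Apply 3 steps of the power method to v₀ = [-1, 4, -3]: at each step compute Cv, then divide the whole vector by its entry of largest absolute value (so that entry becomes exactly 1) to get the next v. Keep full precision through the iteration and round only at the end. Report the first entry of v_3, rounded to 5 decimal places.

Cv0 = (-5.000000, 40.000000, -1.000000); divide by 40.000000 → v1 = (-0.125000, 1.000000, -0.025000)
Cv1 = (2.475000, 7.450000, 4.975000); divide by 7.450000 → v2 = (0.332215, 1.000000, 0.667785)
Cv2 = (4.345638, 4.000000, 12.332215); divide by 12.332215 → v3 = (0.352381, 0.324354, 1.000000)
Requested entry of v3: 1295/3675 = 0.35238

0.35238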